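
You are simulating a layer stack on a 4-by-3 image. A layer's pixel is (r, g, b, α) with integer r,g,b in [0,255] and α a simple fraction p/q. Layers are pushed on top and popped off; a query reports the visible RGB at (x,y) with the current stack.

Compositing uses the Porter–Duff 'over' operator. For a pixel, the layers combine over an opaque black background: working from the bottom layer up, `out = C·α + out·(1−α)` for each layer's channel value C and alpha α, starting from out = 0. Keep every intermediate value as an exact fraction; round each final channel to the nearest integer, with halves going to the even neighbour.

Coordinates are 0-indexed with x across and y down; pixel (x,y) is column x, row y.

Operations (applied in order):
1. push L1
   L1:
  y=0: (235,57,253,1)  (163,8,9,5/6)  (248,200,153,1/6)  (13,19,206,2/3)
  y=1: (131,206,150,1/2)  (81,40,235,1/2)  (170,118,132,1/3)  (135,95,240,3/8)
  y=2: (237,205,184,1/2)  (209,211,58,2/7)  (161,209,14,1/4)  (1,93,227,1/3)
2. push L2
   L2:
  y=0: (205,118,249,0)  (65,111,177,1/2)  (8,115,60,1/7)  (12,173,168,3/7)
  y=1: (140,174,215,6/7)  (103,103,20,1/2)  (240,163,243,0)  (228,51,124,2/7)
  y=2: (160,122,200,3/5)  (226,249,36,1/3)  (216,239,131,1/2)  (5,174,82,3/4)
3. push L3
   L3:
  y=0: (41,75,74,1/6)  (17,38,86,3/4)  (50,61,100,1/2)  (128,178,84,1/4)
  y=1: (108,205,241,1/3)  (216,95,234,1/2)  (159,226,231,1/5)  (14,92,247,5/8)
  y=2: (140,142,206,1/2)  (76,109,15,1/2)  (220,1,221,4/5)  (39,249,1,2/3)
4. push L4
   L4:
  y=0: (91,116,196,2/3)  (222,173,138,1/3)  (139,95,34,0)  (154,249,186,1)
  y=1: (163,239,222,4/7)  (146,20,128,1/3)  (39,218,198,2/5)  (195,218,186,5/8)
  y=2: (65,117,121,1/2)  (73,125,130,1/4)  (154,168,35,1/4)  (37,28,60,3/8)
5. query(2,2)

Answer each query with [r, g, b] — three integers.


query (2,2) [L1,L2,L3,L4] — begin 0,0,0
L1 α=1/4: [161/4, 209/4, 7/2]
L2 α=1/2: [1025/8, 1165/8, 269/4]
L3 α=4/5: [1613/8, 1197/40, 761/4]
L4 α=1/4: [6071/32, 10311/160, 2423/16]
→ [190, 64, 151]


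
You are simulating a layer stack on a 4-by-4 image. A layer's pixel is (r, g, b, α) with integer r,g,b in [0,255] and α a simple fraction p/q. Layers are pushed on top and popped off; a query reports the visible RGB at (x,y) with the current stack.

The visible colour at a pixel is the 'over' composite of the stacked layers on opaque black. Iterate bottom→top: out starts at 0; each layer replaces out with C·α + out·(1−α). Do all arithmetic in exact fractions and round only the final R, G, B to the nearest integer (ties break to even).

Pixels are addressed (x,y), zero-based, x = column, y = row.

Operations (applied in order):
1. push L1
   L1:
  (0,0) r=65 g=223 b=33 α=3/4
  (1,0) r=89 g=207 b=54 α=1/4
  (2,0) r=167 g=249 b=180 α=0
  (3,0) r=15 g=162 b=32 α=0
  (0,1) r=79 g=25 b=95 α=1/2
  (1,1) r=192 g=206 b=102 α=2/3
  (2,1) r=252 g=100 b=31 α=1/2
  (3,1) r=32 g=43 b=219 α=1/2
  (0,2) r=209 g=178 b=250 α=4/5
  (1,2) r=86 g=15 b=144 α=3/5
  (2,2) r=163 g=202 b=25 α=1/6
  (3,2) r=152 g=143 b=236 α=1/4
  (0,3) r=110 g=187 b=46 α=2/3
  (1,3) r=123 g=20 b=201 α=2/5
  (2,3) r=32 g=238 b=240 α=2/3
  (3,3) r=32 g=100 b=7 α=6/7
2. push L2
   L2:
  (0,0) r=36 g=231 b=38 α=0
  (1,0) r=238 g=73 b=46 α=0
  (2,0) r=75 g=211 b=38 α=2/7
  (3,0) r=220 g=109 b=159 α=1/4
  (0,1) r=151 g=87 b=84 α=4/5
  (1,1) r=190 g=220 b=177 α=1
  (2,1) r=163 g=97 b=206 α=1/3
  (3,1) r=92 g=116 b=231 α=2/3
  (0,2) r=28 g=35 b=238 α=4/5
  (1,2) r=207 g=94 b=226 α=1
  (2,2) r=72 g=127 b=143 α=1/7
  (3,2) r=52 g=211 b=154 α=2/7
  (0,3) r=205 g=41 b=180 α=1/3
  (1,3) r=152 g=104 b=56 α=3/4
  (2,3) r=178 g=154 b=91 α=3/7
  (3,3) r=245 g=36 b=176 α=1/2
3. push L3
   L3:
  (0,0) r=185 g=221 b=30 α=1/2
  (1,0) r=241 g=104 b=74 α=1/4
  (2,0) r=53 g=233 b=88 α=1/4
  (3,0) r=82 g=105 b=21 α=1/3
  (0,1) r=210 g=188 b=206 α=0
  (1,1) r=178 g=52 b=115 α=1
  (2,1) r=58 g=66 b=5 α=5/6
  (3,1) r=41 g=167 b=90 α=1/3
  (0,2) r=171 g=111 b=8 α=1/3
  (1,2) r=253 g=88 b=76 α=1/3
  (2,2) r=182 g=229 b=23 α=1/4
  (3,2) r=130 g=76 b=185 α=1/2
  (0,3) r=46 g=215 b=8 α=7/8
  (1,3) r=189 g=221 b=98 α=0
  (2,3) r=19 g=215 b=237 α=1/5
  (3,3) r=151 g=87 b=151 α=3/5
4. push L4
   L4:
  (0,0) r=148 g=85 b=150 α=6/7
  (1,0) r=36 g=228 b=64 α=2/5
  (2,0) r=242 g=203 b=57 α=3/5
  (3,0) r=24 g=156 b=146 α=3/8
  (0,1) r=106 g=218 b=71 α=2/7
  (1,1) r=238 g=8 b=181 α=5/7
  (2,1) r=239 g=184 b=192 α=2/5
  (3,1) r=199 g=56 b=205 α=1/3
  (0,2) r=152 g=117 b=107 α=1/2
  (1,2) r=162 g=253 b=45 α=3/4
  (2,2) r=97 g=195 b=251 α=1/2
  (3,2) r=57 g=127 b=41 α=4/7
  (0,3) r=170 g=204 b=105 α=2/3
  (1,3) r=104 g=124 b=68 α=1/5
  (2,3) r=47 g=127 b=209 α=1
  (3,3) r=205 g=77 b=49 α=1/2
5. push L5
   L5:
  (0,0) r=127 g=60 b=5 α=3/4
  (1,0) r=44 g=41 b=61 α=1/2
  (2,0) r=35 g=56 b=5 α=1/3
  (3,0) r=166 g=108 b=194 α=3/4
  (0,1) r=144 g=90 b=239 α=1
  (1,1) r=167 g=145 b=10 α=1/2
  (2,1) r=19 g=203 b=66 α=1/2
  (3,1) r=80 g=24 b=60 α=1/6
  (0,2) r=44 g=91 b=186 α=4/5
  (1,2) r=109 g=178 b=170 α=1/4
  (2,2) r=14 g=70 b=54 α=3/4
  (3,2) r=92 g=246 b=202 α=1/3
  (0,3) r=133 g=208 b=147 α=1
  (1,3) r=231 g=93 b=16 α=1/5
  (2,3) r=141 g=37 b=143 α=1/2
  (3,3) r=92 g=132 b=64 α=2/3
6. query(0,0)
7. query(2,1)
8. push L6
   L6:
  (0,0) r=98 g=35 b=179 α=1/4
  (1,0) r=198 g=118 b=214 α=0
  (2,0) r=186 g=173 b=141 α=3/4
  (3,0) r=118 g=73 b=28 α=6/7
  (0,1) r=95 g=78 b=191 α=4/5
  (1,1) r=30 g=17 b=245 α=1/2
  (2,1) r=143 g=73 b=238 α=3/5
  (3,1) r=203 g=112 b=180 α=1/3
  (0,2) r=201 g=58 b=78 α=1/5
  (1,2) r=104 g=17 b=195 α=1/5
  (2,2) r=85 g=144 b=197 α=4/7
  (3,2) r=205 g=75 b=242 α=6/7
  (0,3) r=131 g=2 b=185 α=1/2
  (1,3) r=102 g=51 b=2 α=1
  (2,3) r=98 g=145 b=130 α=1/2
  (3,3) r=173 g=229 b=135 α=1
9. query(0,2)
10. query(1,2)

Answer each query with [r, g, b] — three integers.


query (0,0) [L1,L2,L3,L4,L5] — begin 0,0,0
after L1 α=3/4: [195/4, 669/4, 99/4]
after L2 α=0: [195/4, 669/4, 99/4]
after L3 α=1/2: [935/8, 1553/8, 219/8]
after L4 α=6/7: [8039/56, 5633/56, 7419/56]
after L5 α=3/4: [29375/224, 15713/224, 8259/224]
→ [131, 70, 37]

(2,1) stack=L1,L2,L3,L4,L5; from [0,0,0]:
after L1 α=1/2: [126, 50, 31/2]
after L2 α=1/3: [415/3, 197/3, 79]
after L3 α=5/6: [1285/18, 1187/18, 52/3]
after L4 α=2/5: [4153/30, 679/6, 436/5]
after L5 α=1/2: [4723/60, 1897/12, 383/5]
→ [79, 158, 77]

at x=0,y=2 over L1,L2,L3,L4,L5,L6:
L1 α=4/5: [836/5, 712/5, 200]
L2 α=4/5: [1396/25, 1412/25, 1152/5]
L3 α=1/3: [7067/75, 5599/75, 2344/15]
L4 α=1/2: [18467/150, 7187/75, 3949/30]
L5 α=4/5: [44867/750, 34487/375, 26269/150]
L6 α=1/5: [165109/1875, 159698/1875, 58388/375]
→ [88, 85, 156]

at x=1,y=2 over L1,L2,L3,L4,L5,L6:
L1 α=3/5: [258/5, 9, 432/5]
L2 α=1: [207, 94, 226]
L3 α=1/3: [667/3, 92, 176]
L4 α=3/4: [2125/12, 851/4, 311/4]
L5 α=1/4: [2561/16, 3265/16, 1613/16]
L6 α=1/5: [2977/20, 3333/20, 2393/20]
→ [149, 167, 120]


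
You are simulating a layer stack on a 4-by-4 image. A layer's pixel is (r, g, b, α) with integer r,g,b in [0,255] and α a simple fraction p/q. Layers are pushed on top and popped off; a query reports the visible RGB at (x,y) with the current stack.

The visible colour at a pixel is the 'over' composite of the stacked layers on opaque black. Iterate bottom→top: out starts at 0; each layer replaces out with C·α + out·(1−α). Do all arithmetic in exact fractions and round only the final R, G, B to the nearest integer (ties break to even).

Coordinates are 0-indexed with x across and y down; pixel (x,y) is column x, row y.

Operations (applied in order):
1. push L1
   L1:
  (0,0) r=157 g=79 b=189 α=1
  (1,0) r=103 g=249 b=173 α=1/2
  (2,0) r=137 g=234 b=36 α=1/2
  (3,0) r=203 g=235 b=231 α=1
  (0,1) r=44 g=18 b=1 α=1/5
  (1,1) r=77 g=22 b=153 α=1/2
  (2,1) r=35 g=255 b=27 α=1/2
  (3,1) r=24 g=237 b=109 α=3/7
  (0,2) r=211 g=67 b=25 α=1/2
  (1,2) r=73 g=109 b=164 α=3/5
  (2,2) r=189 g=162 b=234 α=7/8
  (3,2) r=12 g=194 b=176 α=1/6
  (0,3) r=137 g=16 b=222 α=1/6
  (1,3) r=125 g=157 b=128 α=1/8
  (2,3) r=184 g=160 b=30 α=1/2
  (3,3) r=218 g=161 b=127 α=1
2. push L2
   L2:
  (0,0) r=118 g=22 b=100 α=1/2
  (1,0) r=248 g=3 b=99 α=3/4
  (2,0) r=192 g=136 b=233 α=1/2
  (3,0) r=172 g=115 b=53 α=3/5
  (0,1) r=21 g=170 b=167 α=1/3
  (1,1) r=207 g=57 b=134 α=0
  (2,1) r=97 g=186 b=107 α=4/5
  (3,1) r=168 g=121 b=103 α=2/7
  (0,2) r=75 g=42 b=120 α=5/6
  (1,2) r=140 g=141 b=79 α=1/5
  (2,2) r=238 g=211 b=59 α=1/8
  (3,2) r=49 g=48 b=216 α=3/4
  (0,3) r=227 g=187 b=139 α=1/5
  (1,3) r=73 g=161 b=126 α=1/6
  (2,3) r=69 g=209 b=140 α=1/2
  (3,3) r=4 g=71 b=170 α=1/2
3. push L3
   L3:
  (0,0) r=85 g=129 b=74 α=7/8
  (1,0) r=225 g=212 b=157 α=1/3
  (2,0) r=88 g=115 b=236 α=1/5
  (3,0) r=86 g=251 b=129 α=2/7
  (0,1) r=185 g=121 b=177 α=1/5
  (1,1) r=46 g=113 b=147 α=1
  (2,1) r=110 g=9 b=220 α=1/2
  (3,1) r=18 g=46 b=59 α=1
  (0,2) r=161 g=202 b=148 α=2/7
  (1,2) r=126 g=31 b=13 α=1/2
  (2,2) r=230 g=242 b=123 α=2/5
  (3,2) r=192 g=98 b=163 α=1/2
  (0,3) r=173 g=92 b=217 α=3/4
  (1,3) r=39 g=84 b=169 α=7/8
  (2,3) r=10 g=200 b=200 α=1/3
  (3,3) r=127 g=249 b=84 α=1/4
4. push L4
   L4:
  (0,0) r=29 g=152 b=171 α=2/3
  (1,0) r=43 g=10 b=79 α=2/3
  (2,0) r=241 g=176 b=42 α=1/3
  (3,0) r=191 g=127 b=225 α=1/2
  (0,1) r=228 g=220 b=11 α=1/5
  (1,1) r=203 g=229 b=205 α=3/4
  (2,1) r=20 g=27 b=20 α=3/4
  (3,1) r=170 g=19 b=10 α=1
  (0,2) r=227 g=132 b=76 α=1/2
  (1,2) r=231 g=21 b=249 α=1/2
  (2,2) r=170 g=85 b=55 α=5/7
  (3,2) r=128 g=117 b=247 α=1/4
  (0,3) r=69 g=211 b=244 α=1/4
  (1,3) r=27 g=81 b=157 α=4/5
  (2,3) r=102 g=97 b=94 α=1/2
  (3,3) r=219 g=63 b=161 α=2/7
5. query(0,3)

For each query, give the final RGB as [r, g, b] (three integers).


(0,3) stack=L1,L2,L3,L4; from [0,0,0]:
after L1 α=1/6: [137/6, 8/3, 37]
after L2 α=1/5: [191/3, 593/15, 287/5]
after L3 α=3/4: [437/3, 4733/60, 1771/10]
after L4 α=1/4: [253/2, 8953/80, 7753/40]
= [126, 112, 194]


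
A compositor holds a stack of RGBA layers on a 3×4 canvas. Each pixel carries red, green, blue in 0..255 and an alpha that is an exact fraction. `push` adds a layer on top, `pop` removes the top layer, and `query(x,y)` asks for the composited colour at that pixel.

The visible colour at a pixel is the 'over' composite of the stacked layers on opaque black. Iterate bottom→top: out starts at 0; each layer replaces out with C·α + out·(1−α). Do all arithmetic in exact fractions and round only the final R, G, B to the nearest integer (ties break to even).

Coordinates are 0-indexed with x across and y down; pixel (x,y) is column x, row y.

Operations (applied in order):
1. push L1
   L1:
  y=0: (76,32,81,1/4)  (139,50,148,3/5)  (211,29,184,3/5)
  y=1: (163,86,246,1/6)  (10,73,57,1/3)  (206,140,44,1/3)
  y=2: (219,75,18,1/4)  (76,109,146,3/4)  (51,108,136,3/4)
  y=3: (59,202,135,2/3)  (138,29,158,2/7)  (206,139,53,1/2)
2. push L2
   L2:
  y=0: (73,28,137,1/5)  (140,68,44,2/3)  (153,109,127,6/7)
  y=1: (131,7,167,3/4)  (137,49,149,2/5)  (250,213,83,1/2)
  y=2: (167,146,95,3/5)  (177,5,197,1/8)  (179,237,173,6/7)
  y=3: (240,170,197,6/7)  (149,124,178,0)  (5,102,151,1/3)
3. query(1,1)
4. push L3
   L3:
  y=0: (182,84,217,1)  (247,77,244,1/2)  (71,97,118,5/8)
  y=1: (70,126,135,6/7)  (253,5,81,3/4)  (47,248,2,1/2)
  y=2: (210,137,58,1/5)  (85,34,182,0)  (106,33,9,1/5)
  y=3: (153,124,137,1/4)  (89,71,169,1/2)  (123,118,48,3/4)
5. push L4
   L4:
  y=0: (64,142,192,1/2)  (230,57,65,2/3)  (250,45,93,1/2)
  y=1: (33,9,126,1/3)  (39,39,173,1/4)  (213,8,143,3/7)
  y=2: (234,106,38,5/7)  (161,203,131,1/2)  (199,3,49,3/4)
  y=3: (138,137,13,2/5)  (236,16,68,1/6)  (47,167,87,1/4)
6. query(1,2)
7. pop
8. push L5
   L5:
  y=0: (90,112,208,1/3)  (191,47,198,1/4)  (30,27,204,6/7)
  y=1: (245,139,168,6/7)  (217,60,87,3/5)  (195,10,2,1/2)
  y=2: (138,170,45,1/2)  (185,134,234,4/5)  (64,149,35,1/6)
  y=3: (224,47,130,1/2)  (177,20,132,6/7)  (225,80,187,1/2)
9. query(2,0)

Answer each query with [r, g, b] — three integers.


query (1,1) [L1,L2] — begin 0,0,0
+L1 (α=1/3) → [10/3, 73/3, 19]
+L2 (α=2/5) → [284/5, 171/5, 71]
= [57, 34, 71]

query (1,2) [L1,L2,L3,L4] — begin 0,0,0
+L1 (α=3/4) → [57, 327/4, 219/2]
+L2 (α=1/8) → [72, 2309/32, 1927/16]
+L3 (α=0) → [72, 2309/32, 1927/16]
+L4 (α=1/2) → [233/2, 8805/64, 4023/32]
rounded: [116, 138, 126]

query (2,0) [L1,L2,L3,L5] — begin 0,0,0
+L1 (α=3/5) → [633/5, 87/5, 552/5]
+L2 (α=6/7) → [5223/35, 3357/35, 4362/35]
+L3 (α=5/8) → [14047/140, 13523/140, 4217/35]
+L5 (α=6/7) → [39247/980, 36203/980, 47057/245]
rounded: [40, 37, 192]


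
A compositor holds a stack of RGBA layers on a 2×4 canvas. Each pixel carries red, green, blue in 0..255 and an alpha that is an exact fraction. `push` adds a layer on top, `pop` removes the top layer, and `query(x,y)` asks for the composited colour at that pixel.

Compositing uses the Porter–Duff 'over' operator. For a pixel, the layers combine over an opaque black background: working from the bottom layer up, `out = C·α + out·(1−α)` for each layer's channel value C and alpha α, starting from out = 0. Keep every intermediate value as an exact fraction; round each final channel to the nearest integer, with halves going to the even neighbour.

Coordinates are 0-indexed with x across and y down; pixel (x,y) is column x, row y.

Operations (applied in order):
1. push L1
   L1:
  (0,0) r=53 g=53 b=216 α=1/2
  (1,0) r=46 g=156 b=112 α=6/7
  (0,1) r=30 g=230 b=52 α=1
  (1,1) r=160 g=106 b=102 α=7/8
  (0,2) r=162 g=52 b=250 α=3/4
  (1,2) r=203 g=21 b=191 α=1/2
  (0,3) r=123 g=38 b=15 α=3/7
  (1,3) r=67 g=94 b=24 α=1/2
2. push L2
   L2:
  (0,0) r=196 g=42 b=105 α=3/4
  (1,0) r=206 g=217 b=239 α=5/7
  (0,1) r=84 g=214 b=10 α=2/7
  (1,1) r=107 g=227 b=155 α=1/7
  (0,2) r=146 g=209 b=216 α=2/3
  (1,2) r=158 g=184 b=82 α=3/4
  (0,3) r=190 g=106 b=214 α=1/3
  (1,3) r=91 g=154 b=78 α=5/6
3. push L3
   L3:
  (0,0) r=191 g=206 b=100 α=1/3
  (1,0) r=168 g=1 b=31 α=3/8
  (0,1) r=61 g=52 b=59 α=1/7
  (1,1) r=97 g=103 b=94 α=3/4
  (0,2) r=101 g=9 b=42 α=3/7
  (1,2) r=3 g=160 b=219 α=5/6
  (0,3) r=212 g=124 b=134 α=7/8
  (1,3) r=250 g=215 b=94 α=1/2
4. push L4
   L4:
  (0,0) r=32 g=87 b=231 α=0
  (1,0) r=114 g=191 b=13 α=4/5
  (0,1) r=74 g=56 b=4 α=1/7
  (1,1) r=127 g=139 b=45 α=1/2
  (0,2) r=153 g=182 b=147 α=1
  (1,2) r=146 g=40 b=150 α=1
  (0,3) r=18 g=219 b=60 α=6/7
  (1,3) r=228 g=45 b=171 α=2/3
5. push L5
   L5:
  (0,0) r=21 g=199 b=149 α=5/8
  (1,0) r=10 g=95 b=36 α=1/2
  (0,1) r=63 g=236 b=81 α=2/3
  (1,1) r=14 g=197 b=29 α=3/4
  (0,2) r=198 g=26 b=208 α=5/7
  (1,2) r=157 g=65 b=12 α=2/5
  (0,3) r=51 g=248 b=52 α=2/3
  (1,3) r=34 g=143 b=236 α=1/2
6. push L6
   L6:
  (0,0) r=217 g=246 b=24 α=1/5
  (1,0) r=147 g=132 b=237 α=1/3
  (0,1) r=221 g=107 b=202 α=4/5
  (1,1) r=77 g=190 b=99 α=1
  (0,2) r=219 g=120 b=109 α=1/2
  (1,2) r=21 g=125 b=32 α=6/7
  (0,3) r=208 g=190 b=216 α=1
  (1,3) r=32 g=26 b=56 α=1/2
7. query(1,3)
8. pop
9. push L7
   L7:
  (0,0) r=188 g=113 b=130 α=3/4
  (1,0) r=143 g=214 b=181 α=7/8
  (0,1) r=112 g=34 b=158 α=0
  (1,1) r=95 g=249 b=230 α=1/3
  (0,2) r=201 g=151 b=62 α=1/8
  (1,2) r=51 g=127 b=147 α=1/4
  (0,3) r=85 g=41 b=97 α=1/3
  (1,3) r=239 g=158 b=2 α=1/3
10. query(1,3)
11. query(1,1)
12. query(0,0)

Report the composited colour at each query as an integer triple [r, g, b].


query (1,3) [L1,L2,L3,L4,L5,L6] — begin 0,0,0
after L1 α=1/2: [67/2, 47, 12]
after L2 α=5/6: [977/12, 817/6, 67]
after L3 α=1/2: [3977/24, 2107/12, 161/2]
after L4 α=2/3: [14921/72, 3187/36, 845/6]
after L5 α=1/2: [17369/144, 8335/72, 2261/12]
after L6 α=1/2: [21977/288, 10207/144, 2933/24]
→ [76, 71, 122]

(1,3) stack=L1,L2,L3,L4,L5,L7; from [0,0,0]:
after L1 α=1/2: [67/2, 47, 12]
after L2 α=5/6: [977/12, 817/6, 67]
after L3 α=1/2: [3977/24, 2107/12, 161/2]
after L4 α=2/3: [14921/72, 3187/36, 845/6]
after L5 α=1/2: [17369/144, 8335/72, 2261/12]
after L7 α=1/3: [34577/216, 14023/108, 2273/18]
= [160, 130, 126]

query (1,1) [L1,L2,L3,L4,L5,L7] — begin 0,0,0
L1 α=7/8: [140, 371/4, 357/4]
L2 α=1/7: [947/7, 1567/14, 1381/14]
L3 α=3/4: [746/7, 5893/56, 5329/56]
L4 α=1/2: [1635/14, 13677/112, 7849/112]
L5 α=3/4: [2223/56, 79869/448, 17593/448]
L7 α=1/3: [4883/84, 45215/224, 69113/672]
= [58, 202, 103]

at x=0,y=0 over L1,L2,L3,L4,L5,L7:
+L1 (α=1/2) → [53/2, 53/2, 108]
+L2 (α=3/4) → [1229/8, 305/8, 423/4]
+L3 (α=1/3) → [1993/12, 1129/12, 623/6]
+L4 (α=0) → [1993/12, 1129/12, 623/6]
+L5 (α=5/8) → [2413/32, 5109/32, 2113/16]
+L7 (α=3/4) → [20461/128, 15957/128, 8353/64]
rounded: [160, 125, 131]


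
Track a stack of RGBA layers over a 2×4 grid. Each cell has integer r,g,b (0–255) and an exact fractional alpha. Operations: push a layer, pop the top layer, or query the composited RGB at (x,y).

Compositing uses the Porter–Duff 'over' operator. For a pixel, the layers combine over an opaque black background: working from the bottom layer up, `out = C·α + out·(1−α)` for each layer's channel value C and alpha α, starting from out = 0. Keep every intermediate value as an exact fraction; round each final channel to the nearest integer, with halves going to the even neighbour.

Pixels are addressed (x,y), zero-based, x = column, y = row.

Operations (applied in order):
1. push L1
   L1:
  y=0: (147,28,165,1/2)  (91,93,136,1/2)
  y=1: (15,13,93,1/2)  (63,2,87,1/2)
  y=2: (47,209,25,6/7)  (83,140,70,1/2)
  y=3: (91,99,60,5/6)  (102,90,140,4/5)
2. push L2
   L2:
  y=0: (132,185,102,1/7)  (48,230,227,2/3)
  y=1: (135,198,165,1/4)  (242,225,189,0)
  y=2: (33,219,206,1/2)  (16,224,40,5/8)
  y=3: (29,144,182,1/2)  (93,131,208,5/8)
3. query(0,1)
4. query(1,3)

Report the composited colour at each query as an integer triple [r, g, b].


at x=0,y=1 over L1,L2:
L1 α=1/2: [15/2, 13/2, 93/2]
L2 α=1/4: [315/8, 435/8, 609/8]
→ [39, 54, 76]

(1,3) stack=L1,L2; from [0,0,0]:
+L1 (α=4/5) → [408/5, 72, 112]
+L2 (α=5/8) → [3549/40, 871/8, 172]
rounded: [89, 109, 172]


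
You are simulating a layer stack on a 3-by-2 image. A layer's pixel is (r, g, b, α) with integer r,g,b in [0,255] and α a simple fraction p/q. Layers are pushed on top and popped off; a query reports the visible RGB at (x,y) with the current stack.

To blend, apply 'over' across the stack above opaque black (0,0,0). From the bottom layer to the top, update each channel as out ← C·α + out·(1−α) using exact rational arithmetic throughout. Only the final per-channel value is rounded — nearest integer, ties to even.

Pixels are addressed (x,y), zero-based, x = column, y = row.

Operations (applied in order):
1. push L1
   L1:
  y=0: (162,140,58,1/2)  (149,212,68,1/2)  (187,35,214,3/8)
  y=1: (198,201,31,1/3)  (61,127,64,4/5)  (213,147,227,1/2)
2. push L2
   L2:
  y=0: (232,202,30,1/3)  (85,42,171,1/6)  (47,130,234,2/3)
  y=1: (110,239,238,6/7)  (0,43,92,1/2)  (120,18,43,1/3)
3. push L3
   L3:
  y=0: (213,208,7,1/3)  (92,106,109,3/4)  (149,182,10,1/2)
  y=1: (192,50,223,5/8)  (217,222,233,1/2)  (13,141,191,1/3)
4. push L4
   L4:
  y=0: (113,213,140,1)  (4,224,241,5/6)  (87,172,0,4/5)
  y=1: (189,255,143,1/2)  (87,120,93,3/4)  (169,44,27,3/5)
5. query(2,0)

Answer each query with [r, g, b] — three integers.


at x=2,y=0 over L1,L2,L3,L4:
+L1 (α=3/8) → [561/8, 105/8, 321/4]
+L2 (α=2/3) → [1313/24, 2185/24, 731/4]
+L3 (α=1/2) → [4889/48, 6553/48, 771/8]
+L4 (α=4/5) → [21593/240, 39577/240, 771/40]
= [90, 165, 19]


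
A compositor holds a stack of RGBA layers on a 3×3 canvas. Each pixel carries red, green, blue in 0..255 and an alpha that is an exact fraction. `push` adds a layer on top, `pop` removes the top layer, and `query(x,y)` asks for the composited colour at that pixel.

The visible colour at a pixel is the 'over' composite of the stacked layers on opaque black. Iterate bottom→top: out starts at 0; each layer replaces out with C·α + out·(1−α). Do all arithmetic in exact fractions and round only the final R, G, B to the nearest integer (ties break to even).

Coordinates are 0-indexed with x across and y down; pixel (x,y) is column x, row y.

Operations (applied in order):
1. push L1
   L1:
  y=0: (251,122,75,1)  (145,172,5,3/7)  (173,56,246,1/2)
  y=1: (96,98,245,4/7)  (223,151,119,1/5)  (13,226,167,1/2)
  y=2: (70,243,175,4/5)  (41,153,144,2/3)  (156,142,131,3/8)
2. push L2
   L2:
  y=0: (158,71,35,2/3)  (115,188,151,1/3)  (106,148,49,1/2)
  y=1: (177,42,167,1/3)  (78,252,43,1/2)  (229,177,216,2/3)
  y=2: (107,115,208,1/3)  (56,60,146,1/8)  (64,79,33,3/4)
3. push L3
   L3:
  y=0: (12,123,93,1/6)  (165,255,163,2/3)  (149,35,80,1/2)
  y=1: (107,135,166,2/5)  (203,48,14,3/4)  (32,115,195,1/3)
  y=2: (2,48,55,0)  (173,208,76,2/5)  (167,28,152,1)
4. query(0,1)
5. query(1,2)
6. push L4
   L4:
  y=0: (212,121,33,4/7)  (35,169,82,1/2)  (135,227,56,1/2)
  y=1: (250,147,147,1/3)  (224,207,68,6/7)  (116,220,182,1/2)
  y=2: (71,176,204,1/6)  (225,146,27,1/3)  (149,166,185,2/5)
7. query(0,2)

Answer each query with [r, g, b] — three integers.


at x=0,y=1 over L1,L2,L3:
+L1 (α=4/7) → [384/7, 56, 140]
+L2 (α=1/3) → [669/7, 154/3, 149]
+L3 (α=2/5) → [701/7, 424/5, 779/5]
= [100, 85, 156]

query (1,2) [L1,L2,L3] — begin 0,0,0
L1 α=2/3: [82/3, 102, 96]
L2 α=1/8: [371/12, 387/4, 409/4]
L3 α=2/5: [351/4, 565/4, 367/4]
→ [88, 141, 92]

at x=0,y=2 over L1,L2,L3,L4:
+L1 (α=4/5) → [56, 972/5, 140]
+L2 (α=1/3) → [73, 2519/15, 488/3]
+L3 (α=0) → [73, 2519/15, 488/3]
+L4 (α=1/6) → [218/3, 3047/18, 1526/9]
rounded: [73, 169, 170]


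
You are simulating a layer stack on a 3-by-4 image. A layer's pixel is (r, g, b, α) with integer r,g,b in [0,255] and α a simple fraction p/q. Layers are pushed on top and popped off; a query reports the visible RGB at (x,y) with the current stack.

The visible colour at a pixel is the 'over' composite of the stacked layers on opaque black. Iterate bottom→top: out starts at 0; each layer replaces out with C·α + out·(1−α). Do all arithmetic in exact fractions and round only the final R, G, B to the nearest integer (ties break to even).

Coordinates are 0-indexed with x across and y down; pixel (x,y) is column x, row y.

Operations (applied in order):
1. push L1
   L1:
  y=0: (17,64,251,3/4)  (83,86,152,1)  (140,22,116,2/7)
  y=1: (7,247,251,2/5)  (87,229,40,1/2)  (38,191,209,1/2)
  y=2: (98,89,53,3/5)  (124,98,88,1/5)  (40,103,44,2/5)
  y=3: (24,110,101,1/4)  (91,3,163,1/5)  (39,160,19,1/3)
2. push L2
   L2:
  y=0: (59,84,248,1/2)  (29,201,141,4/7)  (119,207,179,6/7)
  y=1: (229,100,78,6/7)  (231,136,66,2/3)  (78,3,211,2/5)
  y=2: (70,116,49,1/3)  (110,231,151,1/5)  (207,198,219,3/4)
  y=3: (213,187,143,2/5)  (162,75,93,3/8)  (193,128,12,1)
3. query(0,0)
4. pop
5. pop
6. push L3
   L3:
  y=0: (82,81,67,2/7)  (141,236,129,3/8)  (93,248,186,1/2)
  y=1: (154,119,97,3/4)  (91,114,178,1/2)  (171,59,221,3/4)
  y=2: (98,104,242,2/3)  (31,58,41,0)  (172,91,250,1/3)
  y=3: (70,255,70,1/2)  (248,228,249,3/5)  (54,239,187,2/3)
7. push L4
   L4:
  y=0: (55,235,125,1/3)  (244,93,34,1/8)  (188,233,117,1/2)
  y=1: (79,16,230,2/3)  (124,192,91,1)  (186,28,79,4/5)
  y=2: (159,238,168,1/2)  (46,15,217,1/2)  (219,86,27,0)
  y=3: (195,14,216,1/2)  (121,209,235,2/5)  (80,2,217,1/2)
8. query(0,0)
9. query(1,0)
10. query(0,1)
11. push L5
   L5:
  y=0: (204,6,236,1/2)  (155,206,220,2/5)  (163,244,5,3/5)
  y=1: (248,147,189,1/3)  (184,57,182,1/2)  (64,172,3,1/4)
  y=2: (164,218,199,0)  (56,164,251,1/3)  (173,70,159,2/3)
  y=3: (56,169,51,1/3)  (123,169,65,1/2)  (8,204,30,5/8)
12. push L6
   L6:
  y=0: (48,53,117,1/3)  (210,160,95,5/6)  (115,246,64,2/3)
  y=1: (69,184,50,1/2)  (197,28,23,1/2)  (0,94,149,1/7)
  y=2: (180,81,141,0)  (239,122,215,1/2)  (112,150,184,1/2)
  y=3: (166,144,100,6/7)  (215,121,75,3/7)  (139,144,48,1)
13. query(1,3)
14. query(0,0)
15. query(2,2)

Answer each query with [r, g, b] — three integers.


query (0,0) [L1,L2] — begin 0,0,0
+L1 (α=3/4) → [51/4, 48, 753/4]
+L2 (α=1/2) → [287/8, 66, 1745/8]
rounded: [36, 66, 218]

(0,0) stack=L3,L4; from [0,0,0]:
after L3 α=2/7: [164/7, 162/7, 134/7]
after L4 α=1/3: [713/21, 1969/21, 381/7]
rounded: [34, 94, 54]

query (1,0) [L3,L4] — begin 0,0,0
after L3 α=3/8: [423/8, 177/2, 387/8]
after L4 α=1/8: [4913/64, 1425/16, 2981/64]
= [77, 89, 47]

query (0,1) [L3,L4] — begin 0,0,0
after L3 α=3/4: [231/2, 357/4, 291/4]
after L4 α=2/3: [547/6, 485/12, 2131/12]
rounded: [91, 40, 178]

(1,3) stack=L3,L4,L5,L6; from [0,0,0]:
after L3 α=3/5: [744/5, 684/5, 747/5]
after L4 α=2/5: [3442/25, 4142/25, 4591/25]
after L5 α=1/2: [6517/50, 8367/50, 3108/25]
after L6 α=3/7: [29159/175, 3687/25, 18057/175]
rounded: [167, 147, 103]

(0,0) stack=L3,L4,L5,L6; from [0,0,0]:
+L3 (α=2/7) → [164/7, 162/7, 134/7]
+L4 (α=1/3) → [713/21, 1969/21, 381/7]
+L5 (α=1/2) → [4997/42, 2095/42, 2033/14]
+L6 (α=1/3) → [6005/63, 3208/63, 2852/21]
→ [95, 51, 136]

query (2,2) [L3,L4,L5,L6] — begin 0,0,0
L3 α=1/3: [172/3, 91/3, 250/3]
L4 α=0: [172/3, 91/3, 250/3]
L5 α=2/3: [1210/9, 511/9, 1204/9]
L6 α=1/2: [1109/9, 1861/18, 1430/9]
→ [123, 103, 159]


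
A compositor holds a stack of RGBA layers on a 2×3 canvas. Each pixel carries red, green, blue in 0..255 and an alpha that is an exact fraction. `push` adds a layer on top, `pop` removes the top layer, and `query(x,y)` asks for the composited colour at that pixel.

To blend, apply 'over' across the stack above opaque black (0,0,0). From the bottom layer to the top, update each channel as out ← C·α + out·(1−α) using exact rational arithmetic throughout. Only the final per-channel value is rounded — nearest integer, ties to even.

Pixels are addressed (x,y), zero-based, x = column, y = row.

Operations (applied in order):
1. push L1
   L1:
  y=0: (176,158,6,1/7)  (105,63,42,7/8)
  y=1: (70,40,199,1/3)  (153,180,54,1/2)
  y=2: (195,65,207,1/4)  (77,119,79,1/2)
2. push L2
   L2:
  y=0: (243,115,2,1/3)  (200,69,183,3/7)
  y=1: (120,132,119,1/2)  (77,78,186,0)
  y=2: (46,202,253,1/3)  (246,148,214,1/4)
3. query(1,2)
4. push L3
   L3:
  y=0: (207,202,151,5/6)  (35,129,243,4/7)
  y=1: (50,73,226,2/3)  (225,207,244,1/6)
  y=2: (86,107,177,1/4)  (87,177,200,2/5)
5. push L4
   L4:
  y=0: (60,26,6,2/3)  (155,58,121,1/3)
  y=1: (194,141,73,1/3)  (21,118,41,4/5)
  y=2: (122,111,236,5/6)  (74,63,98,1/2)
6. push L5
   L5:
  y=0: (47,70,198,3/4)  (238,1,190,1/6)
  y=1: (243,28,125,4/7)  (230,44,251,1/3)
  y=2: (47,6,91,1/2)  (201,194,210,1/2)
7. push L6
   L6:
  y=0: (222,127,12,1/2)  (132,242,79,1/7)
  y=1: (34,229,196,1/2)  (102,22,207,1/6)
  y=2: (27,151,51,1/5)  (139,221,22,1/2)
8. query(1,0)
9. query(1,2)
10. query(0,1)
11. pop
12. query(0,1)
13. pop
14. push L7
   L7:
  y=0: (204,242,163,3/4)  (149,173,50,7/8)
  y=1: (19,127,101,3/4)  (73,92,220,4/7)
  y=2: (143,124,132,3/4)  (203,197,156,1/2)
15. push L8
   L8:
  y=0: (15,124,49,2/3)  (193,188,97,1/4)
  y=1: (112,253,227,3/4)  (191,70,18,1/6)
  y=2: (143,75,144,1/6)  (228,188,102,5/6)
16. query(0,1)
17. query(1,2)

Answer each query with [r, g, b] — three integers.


(1,2) stack=L1,L2; from [0,0,0]:
+L1 (α=1/2) → [77/2, 119/2, 79/2]
+L2 (α=1/4) → [723/8, 653/8, 665/8]
→ [90, 82, 83]

at x=1,y=0 over L1,L2,L3,L4,L5,L6:
L1 α=7/8: [735/8, 441/8, 147/4]
L2 α=3/7: [1935/14, 855/14, 696/7]
L3 α=4/7: [7765/98, 9789/98, 8892/49]
L4 α=1/3: [5120/49, 12631/147, 23713/147]
L5 α=1/6: [18631/147, 31651/441, 146495/882]
L6 α=1/7: [43730/343, 98876/1029, 158108/1029]
= [127, 96, 154]

query (1,2) [L1,L2,L3,L4,L5,L6] — begin 0,0,0
L1 α=1/2: [77/2, 119/2, 79/2]
L2 α=1/4: [723/8, 653/8, 665/8]
L3 α=2/5: [3561/40, 4791/40, 1039/8]
L4 α=1/2: [6521/80, 7311/80, 1823/16]
L5 α=1/2: [22601/160, 22831/160, 5183/32]
L6 α=1/2: [44841/320, 58191/320, 5887/64]
= [140, 182, 92]

at x=0,y=1 over L1,L2,L3,L4,L5,L6:
+L1 (α=1/3) → [70/3, 40/3, 199/3]
+L2 (α=1/2) → [215/3, 218/3, 278/3]
+L3 (α=2/3) → [515/9, 656/9, 1634/9]
+L4 (α=1/3) → [2776/27, 2581/27, 3925/27]
+L5 (α=4/7) → [11524/63, 3589/63, 8425/63]
+L6 (α=1/2) → [6833/63, 9008/63, 20773/126]
rounded: [108, 143, 165]

(0,1) stack=L1,L2,L3,L4,L5; from [0,0,0]:
+L1 (α=1/3) → [70/3, 40/3, 199/3]
+L2 (α=1/2) → [215/3, 218/3, 278/3]
+L3 (α=2/3) → [515/9, 656/9, 1634/9]
+L4 (α=1/3) → [2776/27, 2581/27, 3925/27]
+L5 (α=4/7) → [11524/63, 3589/63, 8425/63]
rounded: [183, 57, 134]

(0,1) stack=L1,L2,L3,L4,L7,L8; from [0,0,0]:
L1 α=1/3: [70/3, 40/3, 199/3]
L2 α=1/2: [215/3, 218/3, 278/3]
L3 α=2/3: [515/9, 656/9, 1634/9]
L4 α=1/3: [2776/27, 2581/27, 3925/27]
L7 α=3/4: [4315/108, 3217/27, 6053/54]
L8 α=3/4: [40603/432, 11855/54, 42827/216]
→ [94, 220, 198]

at x=1,y=2 over L1,L2,L3,L4,L7,L8:
after L1 α=1/2: [77/2, 119/2, 79/2]
after L2 α=1/4: [723/8, 653/8, 665/8]
after L3 α=2/5: [3561/40, 4791/40, 1039/8]
after L4 α=1/2: [6521/80, 7311/80, 1823/16]
after L7 α=1/2: [22761/160, 23071/160, 4319/32]
after L8 α=5/6: [68387/320, 173471/960, 20639/192]
→ [214, 181, 107]


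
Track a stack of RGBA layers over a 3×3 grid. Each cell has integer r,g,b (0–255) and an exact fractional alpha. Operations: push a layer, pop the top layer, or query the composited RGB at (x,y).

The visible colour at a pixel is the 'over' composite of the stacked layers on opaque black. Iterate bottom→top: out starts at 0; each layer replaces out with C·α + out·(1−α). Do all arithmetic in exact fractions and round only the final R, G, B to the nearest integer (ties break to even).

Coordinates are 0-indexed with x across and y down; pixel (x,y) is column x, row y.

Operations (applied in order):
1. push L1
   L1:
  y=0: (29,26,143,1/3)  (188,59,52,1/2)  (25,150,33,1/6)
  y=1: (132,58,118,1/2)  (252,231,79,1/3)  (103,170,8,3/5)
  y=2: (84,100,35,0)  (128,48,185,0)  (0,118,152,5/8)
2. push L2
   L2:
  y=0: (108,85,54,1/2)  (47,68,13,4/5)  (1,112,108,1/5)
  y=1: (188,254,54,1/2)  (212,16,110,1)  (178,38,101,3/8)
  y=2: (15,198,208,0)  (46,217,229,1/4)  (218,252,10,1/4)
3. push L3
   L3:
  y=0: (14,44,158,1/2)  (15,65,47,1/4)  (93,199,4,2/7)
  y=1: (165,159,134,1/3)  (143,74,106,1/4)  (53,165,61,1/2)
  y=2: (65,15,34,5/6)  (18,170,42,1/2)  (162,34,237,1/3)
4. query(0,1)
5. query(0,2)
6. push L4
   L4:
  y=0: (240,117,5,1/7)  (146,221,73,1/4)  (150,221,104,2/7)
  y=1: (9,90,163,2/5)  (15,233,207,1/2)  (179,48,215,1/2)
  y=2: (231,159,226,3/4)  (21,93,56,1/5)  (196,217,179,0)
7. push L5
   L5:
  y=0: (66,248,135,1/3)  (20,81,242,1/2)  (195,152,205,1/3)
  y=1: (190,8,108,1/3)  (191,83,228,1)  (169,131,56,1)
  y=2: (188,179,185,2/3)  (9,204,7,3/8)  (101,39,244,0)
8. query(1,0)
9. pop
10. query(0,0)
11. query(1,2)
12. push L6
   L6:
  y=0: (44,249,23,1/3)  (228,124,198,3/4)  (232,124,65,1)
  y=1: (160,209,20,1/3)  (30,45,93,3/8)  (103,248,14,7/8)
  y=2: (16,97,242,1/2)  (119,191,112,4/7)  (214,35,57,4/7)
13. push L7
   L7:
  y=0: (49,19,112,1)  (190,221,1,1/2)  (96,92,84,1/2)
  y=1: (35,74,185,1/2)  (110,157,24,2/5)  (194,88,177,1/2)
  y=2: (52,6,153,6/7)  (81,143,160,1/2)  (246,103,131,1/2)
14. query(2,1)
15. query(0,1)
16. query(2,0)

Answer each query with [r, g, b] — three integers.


(0,1) stack=L1,L2,L3; from [0,0,0]:
after L1 α=1/2: [66, 29, 59]
after L2 α=1/2: [127, 283/2, 113/2]
after L3 α=1/3: [419/3, 442/3, 247/3]
→ [140, 147, 82]

(0,2) stack=L1,L2,L3; from [0,0,0]:
L1 α=0: [0, 0, 0]
L2 α=0: [0, 0, 0]
L3 α=5/6: [325/6, 25/2, 85/3]
= [54, 12, 28]

query (1,0) [L1,L2,L3,L4,L5] — begin 0,0,0
+L1 (α=1/2) → [94, 59/2, 26]
+L2 (α=4/5) → [282/5, 603/10, 78/5]
+L3 (α=1/4) → [921/20, 2459/40, 469/20]
+L4 (α=1/4) → [5683/80, 16217/160, 2867/80]
+L5 (α=1/2) → [7283/160, 29177/320, 22227/160]
= [46, 91, 139]

(0,0) stack=L1,L2,L3,L4; from [0,0,0]:
after L1 α=1/3: [29/3, 26/3, 143/3]
after L2 α=1/2: [353/6, 281/6, 305/6]
after L3 α=1/2: [437/12, 545/12, 1253/12]
after L4 α=1/7: [131/2, 779/14, 1263/14]
rounded: [66, 56, 90]

at x=1,y=2 over L1,L2,L3,L4:
L1 α=0: [0, 0, 0]
L2 α=1/4: [23/2, 217/4, 229/4]
L3 α=1/2: [59/4, 897/8, 397/8]
L4 α=1/5: [16, 1083/10, 509/10]
→ [16, 108, 51]

query (2,1) [L1,L2,L3,L4,L6,L7] — begin 0,0,0
L1 α=3/5: [309/5, 102, 24/5]
L2 α=3/8: [843/8, 78, 327/8]
L3 α=1/2: [1267/16, 243/2, 815/16]
L4 α=1/2: [4131/32, 339/4, 4255/32]
L6 α=7/8: [27203/256, 7283/32, 7391/256]
L7 α=1/2: [76867/512, 10099/64, 52703/512]
= [150, 158, 103]

(0,1) stack=L1,L2,L3,L4,L6,L7; from [0,0,0]:
+L1 (α=1/2) → [66, 29, 59]
+L2 (α=1/2) → [127, 283/2, 113/2]
+L3 (α=1/3) → [419/3, 442/3, 247/3]
+L4 (α=2/5) → [437/5, 622/5, 573/5]
+L6 (α=1/3) → [558/5, 763/5, 1246/15]
+L7 (α=1/2) → [733/10, 1133/10, 4021/30]
→ [73, 113, 134]

(2,0) stack=L1,L2,L3,L4,L6,L7; from [0,0,0]:
L1 α=1/6: [25/6, 25, 11/2]
L2 α=1/5: [53/15, 212/5, 26]
L3 α=2/7: [611/21, 610/7, 138/7]
L4 α=2/7: [9355/147, 6144/49, 2146/49]
L6 α=1: [232, 124, 65]
L7 α=1/2: [164, 108, 149/2]
→ [164, 108, 74]


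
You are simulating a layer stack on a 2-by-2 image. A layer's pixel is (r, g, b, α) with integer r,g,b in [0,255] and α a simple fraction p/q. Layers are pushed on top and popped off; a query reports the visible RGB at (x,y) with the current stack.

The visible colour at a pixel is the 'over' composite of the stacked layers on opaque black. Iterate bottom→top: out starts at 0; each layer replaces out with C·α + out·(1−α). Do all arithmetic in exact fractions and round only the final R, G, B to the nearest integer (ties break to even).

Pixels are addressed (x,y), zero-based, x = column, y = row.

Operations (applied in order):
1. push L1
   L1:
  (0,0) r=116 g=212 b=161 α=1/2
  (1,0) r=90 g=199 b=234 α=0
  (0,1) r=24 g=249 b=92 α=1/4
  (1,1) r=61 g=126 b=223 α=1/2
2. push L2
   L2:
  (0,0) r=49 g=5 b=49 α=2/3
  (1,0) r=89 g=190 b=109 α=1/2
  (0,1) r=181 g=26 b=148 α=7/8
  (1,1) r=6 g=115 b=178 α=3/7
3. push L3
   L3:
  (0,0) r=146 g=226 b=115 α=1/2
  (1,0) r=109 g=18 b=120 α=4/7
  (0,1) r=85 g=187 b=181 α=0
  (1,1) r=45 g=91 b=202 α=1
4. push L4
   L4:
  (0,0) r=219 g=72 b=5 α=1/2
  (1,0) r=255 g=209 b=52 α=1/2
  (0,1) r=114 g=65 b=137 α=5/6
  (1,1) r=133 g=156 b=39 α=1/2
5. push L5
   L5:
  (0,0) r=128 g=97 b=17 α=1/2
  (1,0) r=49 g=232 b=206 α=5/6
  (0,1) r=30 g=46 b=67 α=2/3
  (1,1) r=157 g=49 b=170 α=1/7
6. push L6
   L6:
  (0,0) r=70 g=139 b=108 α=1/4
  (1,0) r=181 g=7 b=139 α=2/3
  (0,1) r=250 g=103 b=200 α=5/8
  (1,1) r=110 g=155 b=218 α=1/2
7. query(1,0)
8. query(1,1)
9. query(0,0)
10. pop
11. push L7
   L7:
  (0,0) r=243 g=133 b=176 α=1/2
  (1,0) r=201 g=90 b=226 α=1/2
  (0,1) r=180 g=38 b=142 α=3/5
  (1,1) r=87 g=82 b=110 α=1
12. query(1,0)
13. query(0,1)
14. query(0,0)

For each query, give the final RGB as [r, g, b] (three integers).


at x=1,y=0 over L1,L2,L3,L4,L5,L6:
+L1 (α=0) → [0, 0, 0]
+L2 (α=1/2) → [89/2, 95, 109/2]
+L3 (α=4/7) → [1139/14, 51, 1287/14]
+L4 (α=1/2) → [4709/28, 130, 2015/28]
+L5 (α=5/6) → [11569/168, 215, 10285/56]
+L6 (α=2/3) → [72385/504, 229/3, 25853/168]
rounded: [144, 76, 154]

(1,1) stack=L1,L2,L3,L4,L5,L6; from [0,0,0]:
L1 α=1/2: [61/2, 63, 223/2]
L2 α=3/7: [20, 597/7, 140]
L3 α=1: [45, 91, 202]
L4 α=1/2: [89, 247/2, 241/2]
L5 α=1/7: [691/7, 790/7, 893/7]
L6 α=1/2: [1461/14, 1875/14, 2419/14]
= [104, 134, 173]

at x=0,y=0 over L1,L2,L3,L4,L5,L6:
after L1 α=1/2: [58, 106, 161/2]
after L2 α=2/3: [52, 116/3, 119/2]
after L3 α=1/2: [99, 397/3, 349/4]
after L4 α=1/2: [159, 613/6, 369/8]
after L5 α=1/2: [287/2, 1195/12, 505/16]
after L6 α=1/4: [1001/8, 1751/16, 3243/64]
= [125, 109, 51]

query (1,0) [L1,L2,L3,L4,L5,L7] — begin 0,0,0
after L1 α=0: [0, 0, 0]
after L2 α=1/2: [89/2, 95, 109/2]
after L3 α=4/7: [1139/14, 51, 1287/14]
after L4 α=1/2: [4709/28, 130, 2015/28]
after L5 α=5/6: [11569/168, 215, 10285/56]
after L7 α=1/2: [45337/336, 305/2, 22941/112]
→ [135, 152, 205]

query (0,1) [L1,L2,L3,L4,L5,L7] — begin 0,0,0
L1 α=1/4: [6, 249/4, 23]
L2 α=7/8: [1273/8, 977/32, 1059/8]
L3 α=0: [1273/8, 977/32, 1059/8]
L4 α=5/6: [5833/48, 11377/192, 6539/48]
L5 α=2/3: [8713/144, 29041/576, 12971/144]
L7 α=3/5: [47593/360, 61873/1440, 43643/360]
rounded: [132, 43, 121]

(0,0) stack=L1,L2,L3,L4,L5,L7; from [0,0,0]:
after L1 α=1/2: [58, 106, 161/2]
after L2 α=2/3: [52, 116/3, 119/2]
after L3 α=1/2: [99, 397/3, 349/4]
after L4 α=1/2: [159, 613/6, 369/8]
after L5 α=1/2: [287/2, 1195/12, 505/16]
after L7 α=1/2: [773/4, 2791/24, 3321/32]
rounded: [193, 116, 104]


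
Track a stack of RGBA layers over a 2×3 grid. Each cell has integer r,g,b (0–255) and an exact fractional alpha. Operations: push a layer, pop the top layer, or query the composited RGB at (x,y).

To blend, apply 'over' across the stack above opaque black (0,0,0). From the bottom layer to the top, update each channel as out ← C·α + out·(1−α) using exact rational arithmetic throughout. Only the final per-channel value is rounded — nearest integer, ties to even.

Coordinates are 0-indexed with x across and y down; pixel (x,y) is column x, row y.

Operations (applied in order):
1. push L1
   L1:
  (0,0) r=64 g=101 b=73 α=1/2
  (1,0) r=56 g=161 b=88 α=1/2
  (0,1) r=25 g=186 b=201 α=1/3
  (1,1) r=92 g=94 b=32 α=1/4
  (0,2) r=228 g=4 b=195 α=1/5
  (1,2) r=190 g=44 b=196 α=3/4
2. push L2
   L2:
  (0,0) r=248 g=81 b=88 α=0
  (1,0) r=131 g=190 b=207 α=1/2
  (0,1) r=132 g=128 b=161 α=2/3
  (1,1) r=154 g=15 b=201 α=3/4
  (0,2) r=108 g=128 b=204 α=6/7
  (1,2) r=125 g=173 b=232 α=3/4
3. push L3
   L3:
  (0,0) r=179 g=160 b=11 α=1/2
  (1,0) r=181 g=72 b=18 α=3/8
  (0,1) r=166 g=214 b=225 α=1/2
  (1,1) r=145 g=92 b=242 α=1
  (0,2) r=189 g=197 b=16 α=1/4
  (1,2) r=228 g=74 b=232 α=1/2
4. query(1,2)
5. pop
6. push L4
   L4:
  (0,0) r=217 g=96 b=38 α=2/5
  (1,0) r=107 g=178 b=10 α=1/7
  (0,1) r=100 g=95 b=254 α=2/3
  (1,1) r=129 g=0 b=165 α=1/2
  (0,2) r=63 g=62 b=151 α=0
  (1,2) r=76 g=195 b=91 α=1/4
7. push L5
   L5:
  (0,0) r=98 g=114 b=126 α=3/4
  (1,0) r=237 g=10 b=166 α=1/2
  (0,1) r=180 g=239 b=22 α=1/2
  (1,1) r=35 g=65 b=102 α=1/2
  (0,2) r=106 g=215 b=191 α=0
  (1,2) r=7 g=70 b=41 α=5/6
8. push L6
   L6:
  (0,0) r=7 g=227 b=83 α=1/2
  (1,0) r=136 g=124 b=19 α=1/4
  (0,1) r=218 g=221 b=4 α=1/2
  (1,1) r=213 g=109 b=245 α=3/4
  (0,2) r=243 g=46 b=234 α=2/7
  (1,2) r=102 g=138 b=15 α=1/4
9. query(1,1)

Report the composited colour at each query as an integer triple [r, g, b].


query (1,2) [L1,L2,L3] — begin 0,0,0
after L1 α=3/4: [285/2, 33, 147]
after L2 α=3/4: [1035/8, 138, 843/4]
after L3 α=1/2: [2859/16, 106, 1771/8]
→ [179, 106, 221]

query (1,1) [L1,L2,L4,L5,L6] — begin 0,0,0
L1 α=1/4: [23, 47/2, 8]
L2 α=3/4: [485/4, 137/8, 611/4]
L4 α=1/2: [1001/8, 137/16, 1271/8]
L5 α=1/2: [1281/16, 1177/32, 2087/16]
L6 α=3/4: [11505/64, 11641/128, 13847/64]
rounded: [180, 91, 216]


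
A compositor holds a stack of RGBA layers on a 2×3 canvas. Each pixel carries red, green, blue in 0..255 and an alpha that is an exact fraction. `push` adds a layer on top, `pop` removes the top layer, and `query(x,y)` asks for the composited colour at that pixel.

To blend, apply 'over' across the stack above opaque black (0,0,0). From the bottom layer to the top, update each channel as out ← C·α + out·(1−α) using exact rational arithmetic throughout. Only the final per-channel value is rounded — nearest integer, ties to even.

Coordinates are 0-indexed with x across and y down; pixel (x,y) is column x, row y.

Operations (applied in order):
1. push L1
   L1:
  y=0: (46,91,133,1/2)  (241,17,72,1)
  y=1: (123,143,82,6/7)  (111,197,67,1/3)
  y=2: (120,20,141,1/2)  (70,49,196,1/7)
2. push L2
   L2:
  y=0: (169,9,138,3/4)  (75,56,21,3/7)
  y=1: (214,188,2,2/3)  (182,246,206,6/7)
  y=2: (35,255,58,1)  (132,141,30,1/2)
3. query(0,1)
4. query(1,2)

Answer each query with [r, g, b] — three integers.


at x=0,y=1 over L1,L2:
L1 α=6/7: [738/7, 858/7, 492/7]
L2 α=2/3: [3734/21, 3490/21, 520/21]
= [178, 166, 25]

query (1,2) [L1,L2] — begin 0,0,0
+L1 (α=1/7) → [10, 7, 28]
+L2 (α=1/2) → [71, 74, 29]
rounded: [71, 74, 29]


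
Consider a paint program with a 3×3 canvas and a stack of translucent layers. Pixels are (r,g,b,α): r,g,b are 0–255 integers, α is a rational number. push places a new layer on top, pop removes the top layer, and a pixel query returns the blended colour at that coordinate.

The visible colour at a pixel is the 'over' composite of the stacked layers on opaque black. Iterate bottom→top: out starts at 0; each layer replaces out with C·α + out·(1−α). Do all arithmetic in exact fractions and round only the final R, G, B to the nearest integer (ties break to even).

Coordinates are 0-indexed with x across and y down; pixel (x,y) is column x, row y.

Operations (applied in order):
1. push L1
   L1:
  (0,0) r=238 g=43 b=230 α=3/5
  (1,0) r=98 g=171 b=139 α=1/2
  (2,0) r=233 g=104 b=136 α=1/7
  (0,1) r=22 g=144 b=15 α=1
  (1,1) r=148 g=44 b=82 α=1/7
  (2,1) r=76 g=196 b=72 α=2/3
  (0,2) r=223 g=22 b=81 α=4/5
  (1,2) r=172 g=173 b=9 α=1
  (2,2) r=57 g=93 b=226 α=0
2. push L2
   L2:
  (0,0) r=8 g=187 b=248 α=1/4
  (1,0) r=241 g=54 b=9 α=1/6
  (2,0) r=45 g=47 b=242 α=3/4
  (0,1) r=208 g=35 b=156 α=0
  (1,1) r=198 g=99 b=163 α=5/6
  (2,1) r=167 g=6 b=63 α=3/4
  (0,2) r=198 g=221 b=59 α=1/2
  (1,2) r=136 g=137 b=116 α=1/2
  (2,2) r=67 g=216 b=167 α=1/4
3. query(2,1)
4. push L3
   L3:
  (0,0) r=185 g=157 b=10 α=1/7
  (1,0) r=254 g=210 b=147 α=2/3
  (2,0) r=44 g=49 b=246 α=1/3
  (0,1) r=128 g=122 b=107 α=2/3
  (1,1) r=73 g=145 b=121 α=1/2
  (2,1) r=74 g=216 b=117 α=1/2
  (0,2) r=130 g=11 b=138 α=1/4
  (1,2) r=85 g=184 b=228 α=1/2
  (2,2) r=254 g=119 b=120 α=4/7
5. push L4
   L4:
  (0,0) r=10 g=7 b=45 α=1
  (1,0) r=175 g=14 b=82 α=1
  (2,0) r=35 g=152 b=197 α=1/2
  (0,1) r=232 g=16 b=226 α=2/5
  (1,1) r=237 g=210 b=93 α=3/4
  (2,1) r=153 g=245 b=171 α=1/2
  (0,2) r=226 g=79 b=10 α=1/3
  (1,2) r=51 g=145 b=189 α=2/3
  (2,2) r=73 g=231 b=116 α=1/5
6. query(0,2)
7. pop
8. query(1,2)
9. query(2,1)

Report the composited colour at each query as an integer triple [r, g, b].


at x=2,y=1 over L1,L2:
+L1 (α=2/3) → [152/3, 392/3, 48]
+L2 (α=3/4) → [1655/12, 223/6, 237/4]
→ [138, 37, 59]

query (0,2) [L1,L2,L3,L4] — begin 0,0,0
L1 α=4/5: [892/5, 88/5, 324/5]
L2 α=1/2: [941/5, 1193/10, 619/10]
L3 α=1/4: [3473/20, 3689/40, 3237/40]
L4 α=1/3: [1911/10, 5269/60, 3437/60]
→ [191, 88, 57]

query (1,2) [L1,L2,L3] — begin 0,0,0
after L1 α=1: [172, 173, 9]
after L2 α=1/2: [154, 155, 125/2]
after L3 α=1/2: [239/2, 339/2, 581/4]
→ [120, 170, 145]

(2,1) stack=L1,L2,L3; from [0,0,0]:
+L1 (α=2/3) → [152/3, 392/3, 48]
+L2 (α=3/4) → [1655/12, 223/6, 237/4]
+L3 (α=1/2) → [2543/24, 1519/12, 705/8]
→ [106, 127, 88]
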